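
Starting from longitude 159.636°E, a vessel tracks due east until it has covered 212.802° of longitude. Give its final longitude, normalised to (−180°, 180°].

Start at +159.636°; shift +212.802° → +372.438°.
+372.438° lies outside (−180°, 180°]; subtract 360° → +12.438°.

12.438°E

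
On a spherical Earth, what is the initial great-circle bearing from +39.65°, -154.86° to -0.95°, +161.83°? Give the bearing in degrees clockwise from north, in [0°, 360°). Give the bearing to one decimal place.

Δλ = 161.83 − -154.86 = 316.69°; wrapped into (−180°, 180°]: -43.31°.
θ = atan2( sin Δλ · cos φ₂ , cos φ₁ · sin φ₂ − sin φ₁ · cos φ₂ · cos Δλ )
  = atan2(-0.68585, -0.47701) = -124.819° → normalised to [0°, 360°): 235.181°.

235.2°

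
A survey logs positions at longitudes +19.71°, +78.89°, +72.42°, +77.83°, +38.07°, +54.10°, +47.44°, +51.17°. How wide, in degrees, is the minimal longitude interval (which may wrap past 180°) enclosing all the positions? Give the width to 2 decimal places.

59.18°

Sort the longitudes: +19.71°, +38.07°, +47.44°, +51.17°, +54.10°, +72.42°, +77.83°, +78.89°.
Eastward gaps between consecutive values (wrapping around): 18.36°, 9.37°, 3.73°, 2.93°, 18.32°, 5.41°, 1.06°, 300.82°.
Largest gap = 300.82° ⇒ minimal covering band is its complement: 360° − 300.82° = 59.18°.
Band runs from +19.71° eastward to +78.89°.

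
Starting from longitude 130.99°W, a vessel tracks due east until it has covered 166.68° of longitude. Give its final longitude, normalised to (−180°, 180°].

35.69°E

Start at -130.99°; shift +166.68° → +35.69°.
+35.69° already lies in (−180°, 180°].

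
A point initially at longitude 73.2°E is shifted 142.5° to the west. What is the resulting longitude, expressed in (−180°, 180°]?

Start at +73.2°; shift −142.5° → -69.3°.
-69.3° already lies in (−180°, 180°].

69.3°W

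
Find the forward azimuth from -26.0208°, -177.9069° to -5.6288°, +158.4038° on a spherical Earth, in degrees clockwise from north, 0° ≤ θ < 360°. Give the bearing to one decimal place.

307.9°

Δλ = 158.4038 − -177.9069 = 336.3107°; wrapped into (−180°, 180°]: -23.6893°.
θ = atan2( sin Δλ · cos φ₂ , cos φ₁ · sin φ₂ − sin φ₁ · cos φ₂ · cos Δλ )
  = atan2(-0.39984, 0.31165) = -52.065° → normalised to [0°, 360°): 307.935°.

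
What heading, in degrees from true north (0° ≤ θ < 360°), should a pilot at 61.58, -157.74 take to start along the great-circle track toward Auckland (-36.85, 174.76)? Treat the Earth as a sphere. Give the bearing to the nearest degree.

202°

Δλ = 174.76 − -157.74 = 332.50°; wrapped into (−180°, 180°]: -27.50°.
θ = atan2( sin Δλ · cos φ₂ , cos φ₁ · sin φ₂ − sin φ₁ · cos φ₂ · cos Δλ )
  = atan2(-0.36950, -0.90968) = -157.894° → normalised to [0°, 360°): 202.106°.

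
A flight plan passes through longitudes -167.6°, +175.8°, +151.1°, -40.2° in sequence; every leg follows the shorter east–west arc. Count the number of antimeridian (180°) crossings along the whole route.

Leg 1: -167.6° → +175.8°, shortest Δλ = -16.6° (west) — crosses 180°.
Leg 2: +175.8° → +151.1°, shortest Δλ = -24.7° (west) — does not cross 180°.
Leg 3: +151.1° → -40.2°, shortest Δλ = 168.7° (east) — crosses 180°.
Total crossings: 2.

2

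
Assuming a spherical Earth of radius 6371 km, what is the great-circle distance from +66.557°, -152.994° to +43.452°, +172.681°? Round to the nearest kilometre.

Δλ = 172.681 − -152.994 = 325.675°; wrapped into (−180°, 180°]: -34.325°.
Δφ = 43.452 − 66.557 = -23.105°.
a = sin²(Δφ/2) + cos φ₁ · cos φ₂ · sin²(Δλ/2) = 0.065254.
c = 2·atan2(√a, √(1−a)) = 0.51662 rad → d = 6371·c ≈ 3291.41 km.

3291 km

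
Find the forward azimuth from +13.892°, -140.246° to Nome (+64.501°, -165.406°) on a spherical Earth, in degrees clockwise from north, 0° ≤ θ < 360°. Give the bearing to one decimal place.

346.8°

Δλ = -165.406 − -140.246 = -25.160°.
θ = atan2( sin Δλ · cos φ₂ , cos φ₁ · sin φ₂ − sin φ₁ · cos φ₂ · cos Δλ )
  = atan2(-0.18302, 0.78264) = -13.162° → normalised to [0°, 360°): 346.838°.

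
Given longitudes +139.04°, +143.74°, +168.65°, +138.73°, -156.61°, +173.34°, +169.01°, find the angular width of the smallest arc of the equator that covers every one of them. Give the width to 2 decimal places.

64.66°

Sort the longitudes: -156.61°, +138.73°, +139.04°, +143.74°, +168.65°, +169.01°, +173.34°.
Eastward gaps between consecutive values (wrapping around): 295.34°, 0.31°, 4.70°, 24.91°, 0.36°, 4.33°, 30.05°.
Largest gap = 295.34° ⇒ minimal covering band is its complement: 360° − 295.34° = 64.66°.
Band runs from +138.73° eastward to -156.61°, crossing the antimeridian.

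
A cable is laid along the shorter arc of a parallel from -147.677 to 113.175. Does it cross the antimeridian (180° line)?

Yes

Naïve |113.175 − -147.677| = 260.852° > 180°, so the shorter arc goes the other way round — across 180°.
Signed shortest Δλ = ((113.175 − -147.677 + 180) mod 360) − 180 = -99.148°.
Going west by 99.148° from -147.677° passes through 180° before reaching +113.175°.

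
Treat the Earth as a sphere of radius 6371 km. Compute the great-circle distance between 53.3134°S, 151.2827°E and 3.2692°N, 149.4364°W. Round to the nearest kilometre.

8339 km

Δλ = -149.4364 − 151.2827 = -300.7191°; wrapped into (−180°, 180°]: 59.2809°.
Δφ = 3.2692 − -53.3134 = 56.5826°.
a = sin²(Δφ/2) + cos φ₁ · cos φ₂ · sin²(Δλ/2) = 0.370519.
c = 2·atan2(√a, √(1−a)) = 1.30885 rad → d = 6371·c ≈ 8338.68 km.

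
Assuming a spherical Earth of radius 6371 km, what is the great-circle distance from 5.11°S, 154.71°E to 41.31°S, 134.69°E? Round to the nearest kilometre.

Δλ = 134.69 − 154.71 = -20.02°.
Δφ = -41.31 − -5.11 = -36.20°.
a = sin²(Δφ/2) + cos φ₁ · cos φ₂ · sin²(Δλ/2) = 0.119124.
c = 2·atan2(√a, √(1−a)) = 0.70478 rad → d = 6371·c ≈ 4490.18 km.

4490 km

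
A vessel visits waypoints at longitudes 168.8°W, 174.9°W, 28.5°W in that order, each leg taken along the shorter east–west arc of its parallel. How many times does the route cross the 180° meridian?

Leg 1: -168.8° → -174.9°, shortest Δλ = -6.1° (west) — does not cross 180°.
Leg 2: -174.9° → -28.5°, shortest Δλ = 146.4° (east) — does not cross 180°.
Total crossings: 0.

0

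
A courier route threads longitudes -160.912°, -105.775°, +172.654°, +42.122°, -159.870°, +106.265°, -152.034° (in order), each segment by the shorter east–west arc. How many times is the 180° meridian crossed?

Leg 1: -160.912° → -105.775°, shortest Δλ = 55.137° (east) — does not cross 180°.
Leg 2: -105.775° → +172.654°, shortest Δλ = -81.571° (west) — crosses 180°.
Leg 3: +172.654° → +42.122°, shortest Δλ = -130.532° (west) — does not cross 180°.
Leg 4: +42.122° → -159.870°, shortest Δλ = 158.008° (east) — crosses 180°.
Leg 5: -159.870° → +106.265°, shortest Δλ = -93.865° (west) — crosses 180°.
Leg 6: +106.265° → -152.034°, shortest Δλ = 101.701° (east) — crosses 180°.
Total crossings: 4.

4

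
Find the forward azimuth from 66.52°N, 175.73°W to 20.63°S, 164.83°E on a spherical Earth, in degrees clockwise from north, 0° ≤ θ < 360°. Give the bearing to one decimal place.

Δλ = 164.83 − -175.73 = 340.56°; wrapped into (−180°, 180°]: -19.44°.
θ = atan2( sin Δλ · cos φ₂ , cos φ₁ · sin φ₂ − sin φ₁ · cos φ₂ · cos Δλ )
  = atan2(-0.31148, -0.94983) = -161.844° → normalised to [0°, 360°): 198.156°.

198.2°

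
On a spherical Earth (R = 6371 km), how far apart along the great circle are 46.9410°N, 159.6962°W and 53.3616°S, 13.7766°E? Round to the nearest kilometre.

19164 km

Δλ = 13.7766 − -159.6962 = 173.4728°.
Δφ = -53.3616 − 46.9410 = -100.3026°.
a = sin²(Δφ/2) + cos φ₁ · cos φ₂ · sin²(Δλ/2) = 0.995543.
c = 2·atan2(√a, √(1−a)) = 3.00798 rad → d = 6371·c ≈ 19163.82 km.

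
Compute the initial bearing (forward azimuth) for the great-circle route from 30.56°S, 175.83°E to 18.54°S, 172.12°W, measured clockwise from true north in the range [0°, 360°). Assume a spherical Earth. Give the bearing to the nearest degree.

Δλ = -172.12 − 175.83 = -347.95°; wrapped into (−180°, 180°]: 12.05°.
θ = atan2( sin Δλ · cos φ₂ , cos φ₁ · sin φ₂ − sin φ₁ · cos φ₂ · cos Δλ )
  = atan2(0.19793, 0.19763) = 45.043° → normalised to [0°, 360°): 45.043°.

45°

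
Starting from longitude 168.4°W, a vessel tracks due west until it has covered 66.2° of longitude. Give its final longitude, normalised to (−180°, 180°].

125.4°E

Start at -168.4°; shift −66.2° → -234.6°.
-234.6° lies outside (−180°, 180°]; add 360° → +125.4°.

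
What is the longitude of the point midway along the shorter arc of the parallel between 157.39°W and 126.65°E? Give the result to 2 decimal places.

Signed shortest Δλ from -157.39° to +126.65° is -75.96°.
Midpoint longitude = -157.39° + (-75.96°)/2 = -157.39° − 37.98° = -195.37°.
Normalise into (−180°, 180°]: +164.63°.
(The naïve average (-157.39 + +126.65)/2 = -15.37° is on the wrong side of the globe.)

164.63°E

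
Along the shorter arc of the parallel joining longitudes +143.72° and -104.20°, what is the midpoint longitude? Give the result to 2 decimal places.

Signed shortest Δλ from +143.72° to -104.20° is +112.08°.
Midpoint longitude = +143.72° + (+112.08°)/2 = +143.72° + 56.04° = +199.76°.
Normalise into (−180°, 180°]: -160.24°.
(The naïve average (+143.72 + -104.20)/2 = 19.76° is on the wrong side of the globe.)

-160.24°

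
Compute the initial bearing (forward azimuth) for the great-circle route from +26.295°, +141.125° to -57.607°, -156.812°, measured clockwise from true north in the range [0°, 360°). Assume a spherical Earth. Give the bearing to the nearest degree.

151°

Δλ = -156.812 − 141.125 = -297.937°; wrapped into (−180°, 180°]: 62.063°.
θ = atan2( sin Δλ · cos φ₂ , cos φ₁ · sin φ₂ − sin φ₁ · cos φ₂ · cos Δλ )
  = atan2(0.47329, -0.86821) = 151.403° → normalised to [0°, 360°): 151.403°.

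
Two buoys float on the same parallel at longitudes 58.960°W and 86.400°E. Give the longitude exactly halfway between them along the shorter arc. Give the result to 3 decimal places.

Signed shortest Δλ from -58.960° to +86.400° is +145.360°.
Midpoint longitude = -58.960° + (+145.360°)/2 = -58.960° + 72.680° = +13.720°.

13.720°E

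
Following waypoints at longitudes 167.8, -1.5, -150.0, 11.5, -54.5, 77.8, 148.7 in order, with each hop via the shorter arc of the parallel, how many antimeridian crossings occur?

Leg 1: +167.8° → -1.5°, shortest Δλ = -169.3° (west) — does not cross 180°.
Leg 2: -1.5° → -150.0°, shortest Δλ = -148.5° (west) — does not cross 180°.
Leg 3: -150.0° → +11.5°, shortest Δλ = 161.5° (east) — does not cross 180°.
Leg 4: +11.5° → -54.5°, shortest Δλ = -66.0° (west) — does not cross 180°.
Leg 5: -54.5° → +77.8°, shortest Δλ = 132.3° (east) — does not cross 180°.
Leg 6: +77.8° → +148.7°, shortest Δλ = 70.9° (east) — does not cross 180°.
Total crossings: 0.

0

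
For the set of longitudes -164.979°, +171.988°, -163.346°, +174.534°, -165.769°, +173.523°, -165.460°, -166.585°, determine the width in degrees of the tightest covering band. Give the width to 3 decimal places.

Sort the longitudes: -166.585°, -165.769°, -165.460°, -164.979°, -163.346°, +171.988°, +173.523°, +174.534°.
Eastward gaps between consecutive values (wrapping around): 0.816°, 0.309°, 0.481°, 1.633°, 335.334°, 1.535°, 1.011°, 18.881°.
Largest gap = 335.334° ⇒ minimal covering band is its complement: 360° − 335.334° = 24.666°.
Band runs from +171.988° eastward to -163.346°, crossing the antimeridian.

24.666°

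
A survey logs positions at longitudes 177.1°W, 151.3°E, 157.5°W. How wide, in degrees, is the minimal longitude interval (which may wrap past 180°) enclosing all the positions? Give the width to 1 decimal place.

Sort the longitudes: -177.1°, -157.5°, +151.3°.
Eastward gaps between consecutive values (wrapping around): 19.6°, 308.8°, 31.6°.
Largest gap = 308.8° ⇒ minimal covering band is its complement: 360° − 308.8° = 51.2°.
Band runs from +151.3° eastward to -157.5°, crossing the antimeridian.

51.2°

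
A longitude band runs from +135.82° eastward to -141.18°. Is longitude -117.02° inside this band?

Band width going east from +135.82° to -141.18°: ((-141.18 − 135.82) mod 360) = 83.00°.
Offset of -117.02° east of the west edge: ((-117.02 − 135.82) mod 360) = 107.16°.
107.16° > 83.00° ⇒ outside.

No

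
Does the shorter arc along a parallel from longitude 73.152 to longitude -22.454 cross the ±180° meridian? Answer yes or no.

Signed shortest Δλ = ((-22.454 − 73.152 + 180) mod 360) − 180 = -95.606°.
Going west by 95.606° from +73.152° reaches -22.454° without touching 180°.

No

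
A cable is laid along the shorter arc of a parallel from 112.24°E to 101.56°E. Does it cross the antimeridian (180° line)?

No

Signed shortest Δλ = ((101.56 − 112.24 + 180) mod 360) − 180 = -10.68°.
Going west by 10.68° from +112.24° reaches +101.56° without touching 180°.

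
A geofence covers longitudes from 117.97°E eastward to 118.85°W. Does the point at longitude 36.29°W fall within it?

No

Band width going east from +117.97° to -118.85°: ((-118.85 − 117.97) mod 360) = 123.18°.
Offset of -36.29° east of the west edge: ((-36.29 − 117.97) mod 360) = 205.74°.
205.74° > 123.18° ⇒ outside.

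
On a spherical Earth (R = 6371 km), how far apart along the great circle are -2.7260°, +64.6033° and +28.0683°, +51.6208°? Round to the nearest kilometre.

Δλ = 51.6208 − 64.6033 = -12.9825°.
Δφ = 28.0683 − -2.7260 = 30.7943°.
a = sin²(Δφ/2) + cos φ₁ · cos φ₂ · sin²(Δλ/2) = 0.081759.
c = 2·atan2(√a, √(1−a)) = 0.57997 rad → d = 6371·c ≈ 3694.96 km.

3695 km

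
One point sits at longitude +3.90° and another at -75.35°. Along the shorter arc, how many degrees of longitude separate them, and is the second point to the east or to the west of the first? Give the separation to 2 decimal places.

Raw difference: -75.35 − 3.90 = -79.25°.
Normalise into (−180°, 180°]: -79.25° stays -79.25°.
Negative ⇒ the second point lies to the west; separation 79.25°.

79.25° west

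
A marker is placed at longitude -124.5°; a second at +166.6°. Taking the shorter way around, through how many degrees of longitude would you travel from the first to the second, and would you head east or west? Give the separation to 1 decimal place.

68.9° west

Raw difference: 166.6 − -124.5 = 291.1°.
Normalise into (−180°, 180°]: 291.1° − 360° = -68.9°.
Negative ⇒ the second point lies to the west; separation 68.9°.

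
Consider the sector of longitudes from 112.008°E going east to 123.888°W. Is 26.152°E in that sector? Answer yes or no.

Band width going east from +112.008° to -123.888°: ((-123.888 − 112.008) mod 360) = 124.104°.
Offset of +26.152° east of the west edge: ((26.152 − 112.008) mod 360) = 274.144°.
274.144° > 124.104° ⇒ outside.

No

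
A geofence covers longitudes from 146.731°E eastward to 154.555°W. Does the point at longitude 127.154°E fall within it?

No

Band width going east from +146.731° to -154.555°: ((-154.555 − 146.731) mod 360) = 58.714°.
Offset of +127.154° east of the west edge: ((127.154 − 146.731) mod 360) = 340.423°.
340.423° > 58.714° ⇒ outside.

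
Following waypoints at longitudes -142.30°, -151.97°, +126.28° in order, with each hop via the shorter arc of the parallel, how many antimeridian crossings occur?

1

Leg 1: -142.30° → -151.97°, shortest Δλ = -9.67° (west) — does not cross 180°.
Leg 2: -151.97° → +126.28°, shortest Δλ = -81.75° (west) — crosses 180°.
Total crossings: 1.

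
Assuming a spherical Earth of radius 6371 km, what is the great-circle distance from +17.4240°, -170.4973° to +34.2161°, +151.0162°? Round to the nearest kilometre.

4247 km

Δλ = 151.0162 − -170.4973 = 321.5135°; wrapped into (−180°, 180°]: -38.4865°.
Δφ = 34.2161 − 17.4240 = 16.7921°.
a = sin²(Δφ/2) + cos φ₁ · cos φ₂ · sin²(Δλ/2) = 0.107021.
c = 2·atan2(√a, √(1−a)) = 0.66655 rad → d = 6371·c ≈ 4246.61 km.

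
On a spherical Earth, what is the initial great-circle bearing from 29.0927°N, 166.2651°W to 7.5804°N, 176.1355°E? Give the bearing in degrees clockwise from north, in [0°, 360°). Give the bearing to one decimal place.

221.1°

Δλ = 176.1355 − -166.2651 = 342.4006°; wrapped into (−180°, 180°]: -17.5994°.
θ = atan2( sin Δλ · cos φ₂ , cos φ₁ · sin φ₂ − sin φ₁ · cos φ₂ · cos Δλ )
  = atan2(-0.29972, -0.34414) = -138.947° → normalised to [0°, 360°): 221.053°.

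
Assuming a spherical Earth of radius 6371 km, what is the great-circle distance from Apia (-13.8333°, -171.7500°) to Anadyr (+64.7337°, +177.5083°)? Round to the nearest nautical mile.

Δλ = 177.5083 − -171.7500 = 349.2583°; wrapped into (−180°, 180°]: -10.7417°.
Δφ = 64.7337 − -13.8333 = 78.5670°.
a = sin²(Δφ/2) + cos φ₁ · cos φ₂ · sin²(Δλ/2) = 0.404520.
c = 2·atan2(√a, √(1−a)) = 1.37866 rad → d = 6371·c ≈ 8783.42 km ≈ 4742.67 nmi.

4743 nmi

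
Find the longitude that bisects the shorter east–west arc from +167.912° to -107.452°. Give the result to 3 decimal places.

Signed shortest Δλ from +167.912° to -107.452° is +84.636°.
Midpoint longitude = +167.912° + (+84.636°)/2 = +167.912° + 42.318° = +210.230°.
Normalise into (−180°, 180°]: -149.770°.
(The naïve average (+167.912 + -107.452)/2 = 30.23° is on the wrong side of the globe.)

-149.770°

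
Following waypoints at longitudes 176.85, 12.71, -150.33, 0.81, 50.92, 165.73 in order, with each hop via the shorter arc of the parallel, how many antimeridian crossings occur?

0

Leg 1: +176.85° → +12.71°, shortest Δλ = -164.14° (west) — does not cross 180°.
Leg 2: +12.71° → -150.33°, shortest Δλ = -163.04° (west) — does not cross 180°.
Leg 3: -150.33° → +0.81°, shortest Δλ = 151.14° (east) — does not cross 180°.
Leg 4: +0.81° → +50.92°, shortest Δλ = 50.11° (east) — does not cross 180°.
Leg 5: +50.92° → +165.73°, shortest Δλ = 114.81° (east) — does not cross 180°.
Total crossings: 0.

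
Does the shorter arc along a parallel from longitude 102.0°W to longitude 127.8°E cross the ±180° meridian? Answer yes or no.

Yes

Naïve |127.8 − -102.0| = 229.8° > 180°, so the shorter arc goes the other way round — across 180°.
Signed shortest Δλ = ((127.8 − -102.0 + 180) mod 360) − 180 = -130.2°.
Going west by 130.2° from -102.0° passes through 180° before reaching +127.8°.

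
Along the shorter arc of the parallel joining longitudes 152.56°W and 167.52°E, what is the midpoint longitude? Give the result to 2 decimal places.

Signed shortest Δλ from -152.56° to +167.52° is -39.92°.
Midpoint longitude = -152.56° + (-39.92°)/2 = -152.56° − 19.96° = -172.52°.
(The naïve average (-152.56 + +167.52)/2 = 7.48° is on the wrong side of the globe.)

172.52°W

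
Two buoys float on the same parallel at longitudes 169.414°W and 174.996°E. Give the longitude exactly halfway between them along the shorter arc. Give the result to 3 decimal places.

177.209°W

Signed shortest Δλ from -169.414° to +174.996° is -15.590°.
Midpoint longitude = -169.414° + (-15.590°)/2 = -169.414° − 7.795° = -177.209°.
(The naïve average (-169.414 + +174.996)/2 = 2.791° is on the wrong side of the globe.)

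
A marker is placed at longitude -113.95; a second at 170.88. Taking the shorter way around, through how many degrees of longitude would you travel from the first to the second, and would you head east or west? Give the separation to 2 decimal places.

75.17° west

Raw difference: 170.88 − -113.95 = 284.83°.
Normalise into (−180°, 180°]: 284.83° − 360° = -75.17°.
Negative ⇒ the second point lies to the west; separation 75.17°.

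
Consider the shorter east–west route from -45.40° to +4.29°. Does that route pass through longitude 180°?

Signed shortest Δλ = ((4.29 − -45.40 + 180) mod 360) − 180 = 49.69°.
Going east by 49.69° from -45.40° reaches +4.29° without touching 180°.

No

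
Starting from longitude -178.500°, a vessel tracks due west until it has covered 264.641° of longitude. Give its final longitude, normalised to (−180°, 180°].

-83.141°

Start at -178.500°; shift −264.641° → -443.141°.
-443.141° lies outside (−180°, 180°]; add 360° → -83.141°.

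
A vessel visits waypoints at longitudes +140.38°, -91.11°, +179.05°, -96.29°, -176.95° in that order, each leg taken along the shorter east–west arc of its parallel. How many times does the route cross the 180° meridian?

Leg 1: +140.38° → -91.11°, shortest Δλ = 128.51° (east) — crosses 180°.
Leg 2: -91.11° → +179.05°, shortest Δλ = -89.84° (west) — crosses 180°.
Leg 3: +179.05° → -96.29°, shortest Δλ = 84.66° (east) — crosses 180°.
Leg 4: -96.29° → -176.95°, shortest Δλ = -80.66° (west) — does not cross 180°.
Total crossings: 3.

3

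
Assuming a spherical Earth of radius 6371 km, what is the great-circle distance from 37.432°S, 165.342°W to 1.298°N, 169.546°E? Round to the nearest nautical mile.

Δλ = 169.546 − -165.342 = 334.888°; wrapped into (−180°, 180°]: -25.112°.
Δφ = 1.298 − -37.432 = 38.730°.
a = sin²(Δφ/2) + cos φ₁ · cos φ₂ · sin²(Δλ/2) = 0.147467.
c = 2·atan2(√a, √(1−a)) = 0.78828 rad → d = 6371·c ≈ 5022.13 km ≈ 2711.73 nmi.

2712 nmi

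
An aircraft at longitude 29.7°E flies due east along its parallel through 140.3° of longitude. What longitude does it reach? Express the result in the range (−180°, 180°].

Start at +29.7°; shift +140.3° → +170.0°.
+170.0° already lies in (−180°, 180°].

170.0°E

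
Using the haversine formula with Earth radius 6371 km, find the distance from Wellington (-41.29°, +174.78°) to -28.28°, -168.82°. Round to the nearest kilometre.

2075 km

Δλ = -168.82 − 174.78 = -343.60°; wrapped into (−180°, 180°]: 16.40°.
Δφ = -28.28 − -41.29 = 13.01°.
a = sin²(Δφ/2) + cos φ₁ · cos φ₂ · sin²(Δλ/2) = 0.026296.
c = 2·atan2(√a, √(1−a)) = 0.32576 rad → d = 6371·c ≈ 2075.39 km.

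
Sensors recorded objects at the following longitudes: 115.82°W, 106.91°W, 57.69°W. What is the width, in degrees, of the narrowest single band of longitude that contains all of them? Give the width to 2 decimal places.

Sort the longitudes: -115.82°, -106.91°, -57.69°.
Eastward gaps between consecutive values (wrapping around): 8.91°, 49.22°, 301.87°.
Largest gap = 301.87° ⇒ minimal covering band is its complement: 360° − 301.87° = 58.13°.
Band runs from -115.82° eastward to -57.69°.

58.13°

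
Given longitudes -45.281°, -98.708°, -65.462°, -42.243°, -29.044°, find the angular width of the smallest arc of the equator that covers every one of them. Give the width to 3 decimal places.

Sort the longitudes: -98.708°, -65.462°, -45.281°, -42.243°, -29.044°.
Eastward gaps between consecutive values (wrapping around): 33.246°, 20.181°, 3.038°, 13.199°, 290.336°.
Largest gap = 290.336° ⇒ minimal covering band is its complement: 360° − 290.336° = 69.664°.
Band runs from -98.708° eastward to -29.044°.

69.664°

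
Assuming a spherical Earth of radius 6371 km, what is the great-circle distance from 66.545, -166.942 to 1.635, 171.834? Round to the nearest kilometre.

7406 km

Δλ = 171.834 − -166.942 = 338.776°; wrapped into (−180°, 180°]: -21.224°.
Δφ = 1.635 − 66.545 = -64.910°.
a = sin²(Δφ/2) + cos φ₁ · cos φ₂ · sin²(Δλ/2) = 0.301473.
c = 2·atan2(√a, √(1−a)) = 1.16249 rad → d = 6371·c ≈ 7406.23 km.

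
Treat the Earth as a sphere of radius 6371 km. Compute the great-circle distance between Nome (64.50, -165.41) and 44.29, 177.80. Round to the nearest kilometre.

Δλ = 177.80 − -165.41 = 343.21°; wrapped into (−180°, 180°]: -16.79°.
Δφ = 44.29 − 64.50 = -20.21°.
a = sin²(Δφ/2) + cos φ₁ · cos φ₂ · sin²(Δλ/2) = 0.037352.
c = 2·atan2(√a, √(1−a)) = 0.38898 rad → d = 6371·c ≈ 2478.20 km.

2478 km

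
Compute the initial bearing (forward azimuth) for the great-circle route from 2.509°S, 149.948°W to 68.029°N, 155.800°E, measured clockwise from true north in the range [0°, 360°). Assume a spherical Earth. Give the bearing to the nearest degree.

342°

Δλ = 155.800 − -149.948 = 305.748°; wrapped into (−180°, 180°]: -54.252°.
θ = atan2( sin Δλ · cos φ₂ , cos φ₁ · sin φ₂ − sin φ₁ · cos φ₂ · cos Δλ )
  = atan2(-0.30365, 0.93605) = -17.973° → normalised to [0°, 360°): 342.027°.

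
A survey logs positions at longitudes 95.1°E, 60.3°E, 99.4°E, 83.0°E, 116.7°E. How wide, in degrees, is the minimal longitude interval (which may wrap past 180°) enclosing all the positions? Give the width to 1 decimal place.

56.4°

Sort the longitudes: +60.3°, +83.0°, +95.1°, +99.4°, +116.7°.
Eastward gaps between consecutive values (wrapping around): 22.7°, 12.1°, 4.3°, 17.3°, 303.6°.
Largest gap = 303.6° ⇒ minimal covering band is its complement: 360° − 303.6° = 56.4°.
Band runs from +60.3° eastward to +116.7°.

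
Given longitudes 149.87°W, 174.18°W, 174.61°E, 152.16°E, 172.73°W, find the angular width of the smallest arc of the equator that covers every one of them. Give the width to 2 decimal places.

Sort the longitudes: -174.18°, -172.73°, -149.87°, +152.16°, +174.61°.
Eastward gaps between consecutive values (wrapping around): 1.45°, 22.86°, 302.03°, 22.45°, 11.21°.
Largest gap = 302.03° ⇒ minimal covering band is its complement: 360° − 302.03° = 57.97°.
Band runs from +152.16° eastward to -149.87°, crossing the antimeridian.

57.97°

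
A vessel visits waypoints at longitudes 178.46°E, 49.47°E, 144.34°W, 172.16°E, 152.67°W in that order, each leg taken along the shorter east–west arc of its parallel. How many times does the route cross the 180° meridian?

Leg 1: +178.46° → +49.47°, shortest Δλ = -128.99° (west) — does not cross 180°.
Leg 2: +49.47° → -144.34°, shortest Δλ = 166.19° (east) — crosses 180°.
Leg 3: -144.34° → +172.16°, shortest Δλ = -43.5° (west) — crosses 180°.
Leg 4: +172.16° → -152.67°, shortest Δλ = 35.17° (east) — crosses 180°.
Total crossings: 3.

3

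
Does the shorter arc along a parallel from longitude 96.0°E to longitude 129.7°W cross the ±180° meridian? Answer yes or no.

Naïve |-129.7 − 96.0| = 225.7° > 180°, so the shorter arc goes the other way round — across 180°.
Signed shortest Δλ = ((-129.7 − 96.0 + 180) mod 360) − 180 = 134.3°.
Going east by 134.3° from +96.0° passes through 180° before reaching -129.7°.

Yes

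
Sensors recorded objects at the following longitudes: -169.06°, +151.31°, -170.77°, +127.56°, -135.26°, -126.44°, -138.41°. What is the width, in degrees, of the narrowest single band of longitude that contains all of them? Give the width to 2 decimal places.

106.00°

Sort the longitudes: -170.77°, -169.06°, -138.41°, -135.26°, -126.44°, +127.56°, +151.31°.
Eastward gaps between consecutive values (wrapping around): 1.71°, 30.65°, 3.15°, 8.82°, 254.00°, 23.75°, 37.92°.
Largest gap = 254.00° ⇒ minimal covering band is its complement: 360° − 254.00° = 106.00°.
Band runs from +127.56° eastward to -126.44°, crossing the antimeridian.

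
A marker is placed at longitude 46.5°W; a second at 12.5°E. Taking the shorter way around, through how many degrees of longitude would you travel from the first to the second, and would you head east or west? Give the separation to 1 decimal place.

59.0° east

Raw difference: 12.5 − -46.5 = 59.0°.
Normalise into (−180°, 180°]: 59.0° stays 59.0°.
Positive ⇒ the second point lies to the east; separation 59.0°.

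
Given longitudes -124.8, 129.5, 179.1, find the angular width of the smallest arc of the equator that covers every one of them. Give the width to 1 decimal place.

Sort the longitudes: -124.8°, +129.5°, +179.1°.
Eastward gaps between consecutive values (wrapping around): 254.3°, 49.6°, 56.1°.
Largest gap = 254.3° ⇒ minimal covering band is its complement: 360° − 254.3° = 105.7°.
Band runs from +129.5° eastward to -124.8°, crossing the antimeridian.

105.7°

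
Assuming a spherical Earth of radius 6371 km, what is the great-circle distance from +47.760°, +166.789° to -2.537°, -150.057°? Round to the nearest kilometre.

Δλ = -150.057 − 166.789 = -316.846°; wrapped into (−180°, 180°]: 43.154°.
Δφ = -2.537 − 47.760 = -50.297°.
a = sin²(Δφ/2) + cos φ₁ · cos φ₂ · sin²(Δλ/2) = 0.271421.
c = 2·atan2(√a, √(1−a)) = 1.09600 rad → d = 6371·c ≈ 6982.61 km.

6983 km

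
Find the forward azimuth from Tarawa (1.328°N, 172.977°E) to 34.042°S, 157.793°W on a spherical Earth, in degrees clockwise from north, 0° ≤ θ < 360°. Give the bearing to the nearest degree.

145°

Δλ = -157.793 − 172.977 = -330.770°; wrapped into (−180°, 180°]: 29.230°.
θ = atan2( sin Δλ · cos φ₂ , cos φ₁ · sin φ₂ − sin φ₁ · cos φ₂ · cos Δλ )
  = atan2(0.40463, -0.57641) = 144.932° → normalised to [0°, 360°): 144.932°.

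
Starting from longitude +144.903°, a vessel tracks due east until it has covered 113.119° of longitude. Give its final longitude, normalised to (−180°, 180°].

-101.978°

Start at +144.903°; shift +113.119° → +258.022°.
+258.022° lies outside (−180°, 180°]; subtract 360° → -101.978°.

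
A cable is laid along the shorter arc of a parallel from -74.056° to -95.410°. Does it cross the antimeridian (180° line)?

Signed shortest Δλ = ((-95.410 − -74.056 + 180) mod 360) − 180 = -21.354°.
Going west by 21.354° from -74.056° reaches -95.410° without touching 180°.

No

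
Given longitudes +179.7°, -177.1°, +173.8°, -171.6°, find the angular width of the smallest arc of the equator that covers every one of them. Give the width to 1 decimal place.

Sort the longitudes: -177.1°, -171.6°, +173.8°, +179.7°.
Eastward gaps between consecutive values (wrapping around): 5.5°, 345.4°, 5.9°, 3.2°.
Largest gap = 345.4° ⇒ minimal covering band is its complement: 360° − 345.4° = 14.6°.
Band runs from +173.8° eastward to -171.6°, crossing the antimeridian.

14.6°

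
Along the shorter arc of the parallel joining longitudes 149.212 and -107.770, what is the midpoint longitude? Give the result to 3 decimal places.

-159.279°

Signed shortest Δλ from +149.212° to -107.770° is +103.018°.
Midpoint longitude = +149.212° + (+103.018°)/2 = +149.212° + 51.509° = +200.721°.
Normalise into (−180°, 180°]: -159.279°.
(The naïve average (+149.212 + -107.770)/2 = 20.721° is on the wrong side of the globe.)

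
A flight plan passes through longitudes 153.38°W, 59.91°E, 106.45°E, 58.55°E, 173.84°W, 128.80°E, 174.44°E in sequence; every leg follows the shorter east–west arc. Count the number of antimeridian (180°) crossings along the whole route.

Leg 1: -153.38° → +59.91°, shortest Δλ = -146.71° (west) — crosses 180°.
Leg 2: +59.91° → +106.45°, shortest Δλ = 46.54° (east) — does not cross 180°.
Leg 3: +106.45° → +58.55°, shortest Δλ = -47.9° (west) — does not cross 180°.
Leg 4: +58.55° → -173.84°, shortest Δλ = 127.61° (east) — crosses 180°.
Leg 5: -173.84° → +128.80°, shortest Δλ = -57.36° (west) — crosses 180°.
Leg 6: +128.80° → +174.44°, shortest Δλ = 45.64° (east) — does not cross 180°.
Total crossings: 3.

3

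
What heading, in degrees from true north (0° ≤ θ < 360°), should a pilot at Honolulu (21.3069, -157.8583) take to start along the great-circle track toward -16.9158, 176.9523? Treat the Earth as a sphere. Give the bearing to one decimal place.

Δλ = 176.9523 − -157.8583 = 334.8106°; wrapped into (−180°, 180°]: -25.1894°.
θ = atan2( sin Δλ · cos φ₂ , cos φ₁ · sin φ₂ − sin φ₁ · cos φ₂ · cos Δλ )
  = atan2(-0.40720, -0.58566) = -145.190° → normalised to [0°, 360°): 214.810°.

214.8°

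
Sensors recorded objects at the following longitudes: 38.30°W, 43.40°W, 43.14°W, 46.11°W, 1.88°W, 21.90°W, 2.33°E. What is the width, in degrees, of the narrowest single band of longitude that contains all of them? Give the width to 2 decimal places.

Sort the longitudes: -46.11°, -43.40°, -43.14°, -38.30°, -21.90°, -1.88°, +2.33°.
Eastward gaps between consecutive values (wrapping around): 2.71°, 0.26°, 4.84°, 16.40°, 20.02°, 4.21°, 311.56°.
Largest gap = 311.56° ⇒ minimal covering band is its complement: 360° − 311.56° = 48.44°.
Band runs from -46.11° eastward to +2.33°.

48.44°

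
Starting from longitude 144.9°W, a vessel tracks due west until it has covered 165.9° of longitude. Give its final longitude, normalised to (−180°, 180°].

Start at -144.9°; shift −165.9° → -310.8°.
-310.8° lies outside (−180°, 180°]; add 360° → +49.2°.

49.2°E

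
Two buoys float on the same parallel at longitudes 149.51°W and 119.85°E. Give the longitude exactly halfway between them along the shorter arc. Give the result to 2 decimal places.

Signed shortest Δλ from -149.51° to +119.85° is -90.64°.
Midpoint longitude = -149.51° + (-90.64°)/2 = -149.51° − 45.32° = -194.83°.
Normalise into (−180°, 180°]: +165.17°.
(The naïve average (-149.51 + +119.85)/2 = -14.83° is on the wrong side of the globe.)

165.17°E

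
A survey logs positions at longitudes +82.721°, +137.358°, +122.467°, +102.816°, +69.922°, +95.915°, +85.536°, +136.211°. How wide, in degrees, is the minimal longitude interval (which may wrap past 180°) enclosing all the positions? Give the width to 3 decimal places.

67.436°

Sort the longitudes: +69.922°, +82.721°, +85.536°, +95.915°, +102.816°, +122.467°, +136.211°, +137.358°.
Eastward gaps between consecutive values (wrapping around): 12.799°, 2.815°, 10.379°, 6.901°, 19.651°, 13.744°, 1.147°, 292.564°.
Largest gap = 292.564° ⇒ minimal covering band is its complement: 360° − 292.564° = 67.436°.
Band runs from +69.922° eastward to +137.358°.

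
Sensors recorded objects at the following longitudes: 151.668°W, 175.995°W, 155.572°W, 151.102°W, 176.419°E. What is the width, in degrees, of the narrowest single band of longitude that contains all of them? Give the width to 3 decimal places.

Sort the longitudes: -175.995°, -155.572°, -151.668°, -151.102°, +176.419°.
Eastward gaps between consecutive values (wrapping around): 20.423°, 3.904°, 0.566°, 327.521°, 7.586°.
Largest gap = 327.521° ⇒ minimal covering band is its complement: 360° − 327.521° = 32.479°.
Band runs from +176.419° eastward to -151.102°, crossing the antimeridian.

32.479°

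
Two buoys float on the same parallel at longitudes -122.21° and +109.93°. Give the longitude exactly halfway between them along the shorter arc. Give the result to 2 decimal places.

Signed shortest Δλ from -122.21° to +109.93° is -127.86°.
Midpoint longitude = -122.21° + (-127.86°)/2 = -122.21° − 63.93° = -186.14°.
Normalise into (−180°, 180°]: +173.86°.
(The naïve average (-122.21 + +109.93)/2 = -6.14° is on the wrong side of the globe.)

+173.86°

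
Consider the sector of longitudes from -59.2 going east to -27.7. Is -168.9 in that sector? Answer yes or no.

Band width going east from -59.2° to -27.7°: ((-27.7 − -59.2) mod 360) = 31.5°.
Offset of -168.9° east of the west edge: ((-168.9 − -59.2) mod 360) = 250.3°.
250.3° > 31.5° ⇒ outside.

No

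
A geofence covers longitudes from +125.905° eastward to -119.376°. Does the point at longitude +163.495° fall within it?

Band width going east from +125.905° to -119.376°: ((-119.376 − 125.905) mod 360) = 114.719°.
Offset of +163.495° east of the west edge: ((163.495 − 125.905) mod 360) = 37.590°.
37.590° ≤ 114.719° ⇒ inside.

Yes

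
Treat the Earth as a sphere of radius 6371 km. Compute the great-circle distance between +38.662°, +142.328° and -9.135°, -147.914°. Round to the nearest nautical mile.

Δλ = -147.914 − 142.328 = -290.242°; wrapped into (−180°, 180°]: 69.758°.
Δφ = -9.135 − 38.662 = -47.797°.
a = sin²(Δφ/2) + cos φ₁ · cos φ₂ · sin²(Δλ/2) = 0.416224.
c = 2·atan2(√a, √(1−a)) = 1.40245 rad → d = 6371·c ≈ 8935.00 km ≈ 4824.52 nmi.

4825 nmi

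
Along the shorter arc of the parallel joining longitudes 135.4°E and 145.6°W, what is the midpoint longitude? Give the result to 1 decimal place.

Signed shortest Δλ from +135.4° to -145.6° is +79.0°.
Midpoint longitude = +135.4° + (+79.0°)/2 = +135.4° + 39.5° = +174.9°.
(The naïve average (+135.4 + -145.6)/2 = -5.1° is on the wrong side of the globe.)

174.9°E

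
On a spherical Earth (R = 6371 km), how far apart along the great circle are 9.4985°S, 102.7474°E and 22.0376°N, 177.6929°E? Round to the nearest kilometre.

Δλ = 177.6929 − 102.7474 = 74.9455°.
Δφ = 22.0376 − -9.4985 = 31.5361°.
a = sin²(Δφ/2) + cos φ₁ · cos φ₂ · sin²(Δλ/2) = 0.412229.
c = 2·atan2(√a, √(1−a)) = 1.39434 rad → d = 6371·c ≈ 8883.35 km.

8883 km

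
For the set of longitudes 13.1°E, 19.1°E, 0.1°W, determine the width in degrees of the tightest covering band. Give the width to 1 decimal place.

19.2°

Sort the longitudes: -0.1°, +13.1°, +19.1°.
Eastward gaps between consecutive values (wrapping around): 13.2°, 6.0°, 340.8°.
Largest gap = 340.8° ⇒ minimal covering band is its complement: 360° − 340.8° = 19.2°.
Band runs from -0.1° eastward to +19.1°.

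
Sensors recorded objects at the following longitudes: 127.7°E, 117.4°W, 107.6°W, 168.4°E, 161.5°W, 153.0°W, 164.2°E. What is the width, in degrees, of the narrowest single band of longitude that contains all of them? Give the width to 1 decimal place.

Sort the longitudes: -161.5°, -153.0°, -117.4°, -107.6°, +127.7°, +164.2°, +168.4°.
Eastward gaps between consecutive values (wrapping around): 8.5°, 35.6°, 9.8°, 235.3°, 36.5°, 4.2°, 30.1°.
Largest gap = 235.3° ⇒ minimal covering band is its complement: 360° − 235.3° = 124.7°.
Band runs from +127.7° eastward to -107.6°, crossing the antimeridian.

124.7°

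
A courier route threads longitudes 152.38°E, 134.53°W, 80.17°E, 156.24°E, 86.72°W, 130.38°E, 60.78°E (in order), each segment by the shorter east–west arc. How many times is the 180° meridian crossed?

4

Leg 1: +152.38° → -134.53°, shortest Δλ = 73.09° (east) — crosses 180°.
Leg 2: -134.53° → +80.17°, shortest Δλ = -145.3° (west) — crosses 180°.
Leg 3: +80.17° → +156.24°, shortest Δλ = 76.07° (east) — does not cross 180°.
Leg 4: +156.24° → -86.72°, shortest Δλ = 117.04° (east) — crosses 180°.
Leg 5: -86.72° → +130.38°, shortest Δλ = -142.9° (west) — crosses 180°.
Leg 6: +130.38° → +60.78°, shortest Δλ = -69.6° (west) — does not cross 180°.
Total crossings: 4.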